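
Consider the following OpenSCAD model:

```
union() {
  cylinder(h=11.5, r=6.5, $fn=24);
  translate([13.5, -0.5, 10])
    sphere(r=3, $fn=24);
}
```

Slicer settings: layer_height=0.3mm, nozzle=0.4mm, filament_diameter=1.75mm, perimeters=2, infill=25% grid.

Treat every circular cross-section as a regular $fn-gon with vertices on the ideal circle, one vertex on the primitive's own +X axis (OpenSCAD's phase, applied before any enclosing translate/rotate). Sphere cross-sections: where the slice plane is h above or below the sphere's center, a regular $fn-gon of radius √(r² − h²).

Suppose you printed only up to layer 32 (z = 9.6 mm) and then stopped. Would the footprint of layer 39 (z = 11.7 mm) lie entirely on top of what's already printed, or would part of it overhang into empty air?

entirely on top

Compare the two slices. At z = 9.6: the r=6.5 cylinder contributes a regular 24-gon of circumradius 6.5 (area = (24/2)·6.500²·sin(360°/24) = 131.22 mm²); the sphere at (13.5, -0.5): section is a regular 24-gon, circumradius = √(r²−h²) = √(3²−0.4²) = 2.973 (area = (24/2)·2.973²·sin(360°/24) = 27.46 mm²); Combining (union): the 2 present regions are separate (no shared area or edge), so areas and boundary lengths simply add and each stays a separate island — area = 158.68 mm². At z = 11.7: the cylinder does not reach this height (z outside [0, 11.5]); the r=3 sphere at (13.5, -0.5) slices to a regular 24-gon of circumradius 2.472 (√(r²−h²) with h=1.7 from center) (area = (24/2)·2.472²·sin(360°/24) = 18.98 mm²); Taking the union: only the r=3 sphere at (13.5, -0.5) is present, so the union is just that shape — area = 18.98 mm². Checking containment: the cross-section at z = 11.7 is a subset of the cross-section at z = 9.6.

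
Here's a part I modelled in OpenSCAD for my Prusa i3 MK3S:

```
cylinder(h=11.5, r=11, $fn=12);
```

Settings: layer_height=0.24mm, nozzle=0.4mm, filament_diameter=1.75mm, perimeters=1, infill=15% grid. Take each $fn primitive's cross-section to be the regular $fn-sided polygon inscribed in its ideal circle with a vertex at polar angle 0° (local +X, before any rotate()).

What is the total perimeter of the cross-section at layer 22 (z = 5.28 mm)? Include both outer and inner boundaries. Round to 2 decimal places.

68.33 mm

At z = 5.28 mm: the r=11 cylinder contributes a regular 12-gon of circumradius 11 (perimeter = 2·12·11.000·sin(180°/12) = 68.33 mm). Overall, the cross-section is a single solid region. Total boundary length (outer) = 68.33 mm.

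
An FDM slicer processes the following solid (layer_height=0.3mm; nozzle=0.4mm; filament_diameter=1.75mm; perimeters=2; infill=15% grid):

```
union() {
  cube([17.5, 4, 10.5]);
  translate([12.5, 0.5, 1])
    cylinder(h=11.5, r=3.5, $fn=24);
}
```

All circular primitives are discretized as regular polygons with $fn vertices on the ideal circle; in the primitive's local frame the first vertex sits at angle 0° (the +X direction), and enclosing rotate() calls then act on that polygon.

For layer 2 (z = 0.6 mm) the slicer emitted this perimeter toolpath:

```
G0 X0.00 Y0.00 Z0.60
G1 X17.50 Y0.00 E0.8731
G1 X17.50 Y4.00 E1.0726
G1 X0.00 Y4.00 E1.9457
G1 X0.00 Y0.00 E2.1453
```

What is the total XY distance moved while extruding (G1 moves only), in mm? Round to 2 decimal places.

43.00 mm

Sum the Euclidean lengths of each G1 segment: total = 43.00 mm.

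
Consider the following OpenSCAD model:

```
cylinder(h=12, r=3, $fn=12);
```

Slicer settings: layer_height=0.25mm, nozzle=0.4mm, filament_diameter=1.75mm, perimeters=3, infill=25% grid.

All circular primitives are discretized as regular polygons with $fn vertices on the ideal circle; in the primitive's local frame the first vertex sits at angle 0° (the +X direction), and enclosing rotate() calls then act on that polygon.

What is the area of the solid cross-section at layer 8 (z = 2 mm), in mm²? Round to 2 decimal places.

27.00 mm²

At z = 2 mm: the r=3 cylinder gives a regular 12-gon of circumradius 3 (constant along its height) (area = (12/2)·3.000²·sin(360°/12) = 27.00 mm²). Overall, the cross-section is a single solid region. Net area = 27.00 mm².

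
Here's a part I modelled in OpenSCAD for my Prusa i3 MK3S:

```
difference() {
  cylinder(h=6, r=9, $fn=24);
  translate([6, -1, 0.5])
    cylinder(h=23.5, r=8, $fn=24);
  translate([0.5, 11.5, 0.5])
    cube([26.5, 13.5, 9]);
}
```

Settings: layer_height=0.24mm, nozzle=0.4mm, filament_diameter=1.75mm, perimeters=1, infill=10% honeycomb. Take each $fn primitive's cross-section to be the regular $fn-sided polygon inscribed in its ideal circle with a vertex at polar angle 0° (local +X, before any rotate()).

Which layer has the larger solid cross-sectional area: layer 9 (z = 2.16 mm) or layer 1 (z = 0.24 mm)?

layer 1 (z = 0.24 mm)

Layer 9 (z = 2.16): the cylinder: section is a regular 24-gon, circumradius r=9 (area = (24/2)·9.000²·sin(360°/24) = 251.57 mm²); the r=8 cylinder at (6, -1) gives a regular 24-gon of circumradius 8 (constant along its height) (area = (24/2)·8.000²·sin(360°/24) = 198.77 mm²); the 26.5×13.5 cube at (0.5, 11.5) contributes its full rectangle (area 357.75 mm²); Taking the first minus the rest: starting from the r=9 cylinder (251.57 mm²), the r=8 cylinder at (6, -1) partially overlaps it — only the 123.14 mm² overlap (of its 198.77 mm²) is removed, clipping the outline; the 26.5×13.5 cube at (0.5, 11.5) misses the remaining region (no effect) — area = 128.43 mm². So its area = 128.43 mm². Layer 1 (z = 0.24): the r=9 cylinder contributes a regular 24-gon of circumradius 9 (area = (24/2)·9.000²·sin(360°/24) = 251.57 mm²); the cylinder at (6, -1) does not reach this height (z outside [0.5, 24]); the cube at (0.5, 11.5) does not reach this height (z outside [0.5, 9.5]); Subtracting the remaining from the first: none of the subtracted shapes is present at this height, so the r=9 cylinder is unchanged — area = 251.57 mm². So its area = 251.57 mm². Layer 1 is larger (251.57 vs 128.43 mm²).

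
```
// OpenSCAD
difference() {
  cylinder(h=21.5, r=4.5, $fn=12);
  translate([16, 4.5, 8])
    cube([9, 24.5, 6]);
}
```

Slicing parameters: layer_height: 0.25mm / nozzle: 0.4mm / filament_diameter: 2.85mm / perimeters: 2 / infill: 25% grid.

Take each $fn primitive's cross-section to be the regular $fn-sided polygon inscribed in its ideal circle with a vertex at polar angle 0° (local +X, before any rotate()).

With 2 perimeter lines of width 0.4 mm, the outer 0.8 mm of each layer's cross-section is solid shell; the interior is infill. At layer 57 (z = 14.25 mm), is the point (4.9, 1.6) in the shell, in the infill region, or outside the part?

outside

At z = 14.25 mm: the r=4.5 cylinder gives a regular 12-gon of circumradius 4.5 (constant along its height); the cube at (16, 4.5) is not intersected at this z (z outside [8, 14]); Subtracting the remaining from the first: none of the subtracted shapes is present at this height, so the r=4.5 cylinder is unchanged — 1 connected region. Overall, the cross-section is a single solid region. The nearest boundary edge runs (4.50, 0.00)→(3.90, 2.25); distance from the point to it = 0.80 mm. The point is not inside any of the regions above, so it lies outside the cross-section (0.80 mm from the nearest boundary).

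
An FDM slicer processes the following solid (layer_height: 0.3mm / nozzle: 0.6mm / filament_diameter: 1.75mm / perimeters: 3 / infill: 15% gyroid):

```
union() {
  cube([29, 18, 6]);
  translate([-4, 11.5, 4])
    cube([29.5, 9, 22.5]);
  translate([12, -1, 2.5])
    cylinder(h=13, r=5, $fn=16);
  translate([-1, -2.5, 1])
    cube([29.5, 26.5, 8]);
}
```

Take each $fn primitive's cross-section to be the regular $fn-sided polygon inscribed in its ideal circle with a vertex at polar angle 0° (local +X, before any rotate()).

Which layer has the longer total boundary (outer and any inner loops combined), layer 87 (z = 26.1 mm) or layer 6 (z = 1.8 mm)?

layer 6 (z = 1.8 mm)

Layer 87 (z = 26.1): the cube does not reach this height (z outside [0, 6]); the cube at (-4, 11.5) is present — its section is the full 29.5×9 rectangle (perimeter 77.00 mm); the cylinder at (12, -1) is absent (z outside [2.5, 15.5]); the cube at (-1, -2.5) is not intersected at this z (z outside [1, 9]); Merging all regions: only the 29.5×9 cube at (-4, 11.5) is present, so the union is just that shape — boundary = 77.00 mm. So its perimeter = 77.00 mm. Layer 6 (z = 1.8): the 29×18 cube contributes its full rectangle (perimeter 94.00 mm); the cube at (-4, 11.5) is not intersected at this z (z outside [4, 26.5]); the cylinder at (12, -1) is absent (z outside [2.5, 15.5]); the cube at (-1, -2.5) is present — its section is the full 29.5×26.5 rectangle (perimeter 112.00 mm); Combining (union): the regions partially overlap (shared area 513.00 mm²), so the edge portions inside another operand are dropped and the merged outline is re-measured after clipping — boundary = 113.00 mm. So its perimeter = 113.00 mm. Layer 6 is larger (113.00 vs 77.00 mm).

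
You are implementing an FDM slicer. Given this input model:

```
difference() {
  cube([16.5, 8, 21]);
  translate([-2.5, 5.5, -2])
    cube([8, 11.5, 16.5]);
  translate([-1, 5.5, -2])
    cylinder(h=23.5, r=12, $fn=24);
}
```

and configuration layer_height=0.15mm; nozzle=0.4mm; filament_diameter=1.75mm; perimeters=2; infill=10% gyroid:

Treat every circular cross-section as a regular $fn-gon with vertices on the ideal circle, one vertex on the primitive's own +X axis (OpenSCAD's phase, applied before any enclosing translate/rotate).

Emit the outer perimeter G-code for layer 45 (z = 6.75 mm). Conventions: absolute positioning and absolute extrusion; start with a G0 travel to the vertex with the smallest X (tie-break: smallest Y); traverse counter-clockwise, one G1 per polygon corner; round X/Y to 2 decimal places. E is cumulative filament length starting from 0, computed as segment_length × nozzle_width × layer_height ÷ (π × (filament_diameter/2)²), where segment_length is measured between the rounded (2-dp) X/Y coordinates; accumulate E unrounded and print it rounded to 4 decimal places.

At z = 6.75 mm: the cube is present — its section is the full 16.5×8 rectangle; the 8×11.5 cube at (-2.5, 5.5) contributes its full rectangle; the cylinder at (-1, 5.5): section is a regular 24-gon, circumradius r=12; Subtracting the remaining from the first: starting from the 16.5×8 cube, the 8×11.5 cube at (-2.5, 5.5) partially overlaps it — only the 13.75 mm² overlap (of its 92.00 mm²) is removed, clipping the outline; the r=12 cylinder at (-1, 5.5) partially overlaps it — only the 71.04 mm² overlap (of its 447.24 mm²) is removed, clipping the outline — 1 connected region. The outline is a single polygon with 6 vertices. Extrusion per mm of travel: 0.4 × 0.15 / (π × 0.875²) = 0.024945. Accumulating E over each segment gives final E = 0.7228.

G0 X9.60 Y0.00 Z6.75
G1 X16.50 Y0.00 E0.1721
G1 X16.50 Y8.00 E0.3717
G1 X10.67 Y8.00 E0.5171
G1 X11.00 Y5.50 E0.5800
G1 X10.59 Y2.39 E0.6583
G1 X9.60 Y0.00 E0.7228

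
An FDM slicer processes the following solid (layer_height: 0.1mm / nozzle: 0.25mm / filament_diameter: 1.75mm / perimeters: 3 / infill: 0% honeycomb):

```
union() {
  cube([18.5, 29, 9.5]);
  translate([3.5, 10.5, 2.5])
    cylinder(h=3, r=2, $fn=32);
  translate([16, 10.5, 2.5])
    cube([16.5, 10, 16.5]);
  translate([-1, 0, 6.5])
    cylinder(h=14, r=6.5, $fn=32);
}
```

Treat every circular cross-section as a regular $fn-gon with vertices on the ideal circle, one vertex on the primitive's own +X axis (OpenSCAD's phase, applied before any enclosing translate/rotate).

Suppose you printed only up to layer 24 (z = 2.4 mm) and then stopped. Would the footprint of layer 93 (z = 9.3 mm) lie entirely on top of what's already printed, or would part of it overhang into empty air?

Compare the two slices. At z = 2.4: the cube is present — its section is the full 18.5×29 rectangle (area 536.50 mm²); the cylinder at (3.5, 10.5) does not reach this height (z outside [2.5, 5.5]); the cube at (16, 10.5) does not reach this height (z outside [2.5, 19]); the cylinder at (-1, 0) is absent (z outside [6.5, 20.5]); Merging all regions: only the 18.5×29 cube is present, so the union is just that shape — area = 536.50 mm². At z = 9.3: the 18.5×29 cube contributes its full rectangle (area 536.50 mm²); the cylinder at (3.5, 10.5) does not reach this height (z outside [2.5, 5.5]); the cube at (16, 10.5) (footprint 16.5×10) is included at this height (area 165.00 mm²); the cylinder at (-1, 0): section is a regular 32-gon, circumradius r=6.5 (area = (32/2)·6.500²·sin(360°/32) = 131.88 mm²); Taking the union: the regions partially overlap — summed areas 833.38 mm² minus the doubly-counted overlap 51.52 mm² gives 781.86 mm² — area = 781.86 mm². Checking containment: at z = 9.3 the cross-section extends beyond the z = 2.4 cross-section by about 245.36 mm².

part overhangs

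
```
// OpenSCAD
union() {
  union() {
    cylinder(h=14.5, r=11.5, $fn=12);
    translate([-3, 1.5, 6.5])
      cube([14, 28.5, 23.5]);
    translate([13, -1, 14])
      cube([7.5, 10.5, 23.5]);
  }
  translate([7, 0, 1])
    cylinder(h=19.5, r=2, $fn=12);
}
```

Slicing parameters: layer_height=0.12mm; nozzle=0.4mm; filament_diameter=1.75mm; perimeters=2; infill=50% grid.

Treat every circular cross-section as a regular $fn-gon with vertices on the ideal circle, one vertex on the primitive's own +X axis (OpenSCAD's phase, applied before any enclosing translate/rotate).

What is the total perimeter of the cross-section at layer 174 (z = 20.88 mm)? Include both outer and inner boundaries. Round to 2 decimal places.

121.00 mm

At z = 20.88 mm: the cylinder is absent (z outside [0, 14.5]); the cube at (-3, 1.5) (footprint 14×28.5) is included at this height (perimeter 85.00 mm); the 7.5×10.5 cube at (13, -1) contributes its full rectangle (perimeter 36.00 mm); Merging all regions: the 2 present regions are separate (no shared area or edge), so areas and boundary lengths simply add and each stays a separate island — boundary = 121.00 mm; the cylinder at (7, 0) is not intersected at this z (z outside [1, 20.5]); Taking the union: only that combined region is present, so the union is just that shape — boundary = 121.00 mm. Overall, the cross-section has 2 separate islands. Total boundary length (outer) = 121.00 mm.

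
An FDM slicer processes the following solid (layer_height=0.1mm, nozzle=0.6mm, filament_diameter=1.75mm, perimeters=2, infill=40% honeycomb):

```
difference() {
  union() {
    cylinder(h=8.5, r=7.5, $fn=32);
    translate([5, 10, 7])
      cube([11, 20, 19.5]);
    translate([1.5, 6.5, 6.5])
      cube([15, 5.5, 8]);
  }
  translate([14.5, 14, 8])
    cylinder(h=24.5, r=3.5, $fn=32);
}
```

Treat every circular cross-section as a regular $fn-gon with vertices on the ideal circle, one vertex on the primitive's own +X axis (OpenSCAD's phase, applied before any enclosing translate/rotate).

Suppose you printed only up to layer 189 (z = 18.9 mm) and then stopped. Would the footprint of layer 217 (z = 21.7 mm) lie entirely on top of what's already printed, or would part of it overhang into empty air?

Compare the two slices. At z = 18.9: the cylinder is absent (z outside [0, 8.5]); the cube at (5, 10) is present — its section is the full 11×20 rectangle (area 220.00 mm²); the cube at (1.5, 6.5) does not reach this height (z outside [6.5, 14.5]); Taking the union: only the 11×20 cube at (5, 10) is present, so the union is just that shape — area = 220.00 mm²; the cylinder at (14.5, 14): section is a regular 32-gon, circumradius r=3.5 (area = (32/2)·3.500²·sin(360°/32) = 38.24 mm²); Taking the first minus the rest: starting from that combined region (220.00 mm²), the r=3.5 cylinder at (14.5, 14) partially overlaps it — only the 29.25 mm² overlap (of its 38.24 mm²) is removed, clipping the outline — area = 190.75 mm². At z = 21.7: the cylinder is absent (z outside [0, 8.5]); the 11×20 cube at (5, 10) contributes its full rectangle (area 220.00 mm²); the cube at (1.5, 6.5) is absent (z outside [6.5, 14.5]); Combining (union): only the 11×20 cube at (5, 10) is present, so the union is just that shape — area = 220.00 mm²; the cylinder at (14.5, 14): section is a regular 32-gon, circumradius r=3.5 (area = (32/2)·3.500²·sin(360°/32) = 38.24 mm²); Taking the first minus the rest: starting from that combined region (220.00 mm²), the r=3.5 cylinder at (14.5, 14) partially overlaps it — only the 29.25 mm² overlap (of its 38.24 mm²) is removed, clipping the outline — area = 190.75 mm². Checking containment: the cross-section at z = 21.7 is a subset of the cross-section at z = 18.9.

entirely on top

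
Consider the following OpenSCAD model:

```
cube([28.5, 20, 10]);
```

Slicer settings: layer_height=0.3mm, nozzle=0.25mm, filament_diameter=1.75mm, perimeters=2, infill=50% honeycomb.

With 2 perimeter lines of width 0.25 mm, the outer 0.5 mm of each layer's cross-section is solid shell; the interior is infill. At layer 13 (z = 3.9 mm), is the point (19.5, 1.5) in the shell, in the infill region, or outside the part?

infill

At z = 3.9 mm: the cube is present — its section is the full 28.5×20 rectangle. Overall, the cross-section is a single solid region. The nearest boundary edge runs (0.00, 0.00)→(28.50, 0.00); distance from the point to it = 1.50 mm. The point is inside the cross-section and 1.50 mm from the nearest boundary — more than the 0.5 mm shell width (2 × 0.25), so it's in the infill interior.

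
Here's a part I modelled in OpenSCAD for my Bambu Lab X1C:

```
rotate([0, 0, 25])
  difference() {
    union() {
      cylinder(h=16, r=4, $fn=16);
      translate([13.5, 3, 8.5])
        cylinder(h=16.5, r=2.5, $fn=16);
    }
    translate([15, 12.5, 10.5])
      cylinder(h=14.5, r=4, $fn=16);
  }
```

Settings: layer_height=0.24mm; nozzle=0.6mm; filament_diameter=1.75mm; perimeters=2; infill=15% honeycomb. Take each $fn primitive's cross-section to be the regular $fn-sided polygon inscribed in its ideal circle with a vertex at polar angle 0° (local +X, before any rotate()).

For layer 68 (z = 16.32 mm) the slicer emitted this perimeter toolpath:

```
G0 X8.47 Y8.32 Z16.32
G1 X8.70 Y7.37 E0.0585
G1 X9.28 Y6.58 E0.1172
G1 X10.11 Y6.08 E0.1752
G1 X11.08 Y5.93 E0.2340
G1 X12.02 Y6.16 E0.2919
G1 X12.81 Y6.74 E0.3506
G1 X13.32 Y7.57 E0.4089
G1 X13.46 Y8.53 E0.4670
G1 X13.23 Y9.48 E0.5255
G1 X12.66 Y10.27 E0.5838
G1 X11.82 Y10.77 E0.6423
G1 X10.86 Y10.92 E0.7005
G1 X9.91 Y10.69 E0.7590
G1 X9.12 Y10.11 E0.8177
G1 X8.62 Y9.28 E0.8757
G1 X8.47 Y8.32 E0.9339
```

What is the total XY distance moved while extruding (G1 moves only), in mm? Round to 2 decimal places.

15.60 mm

Sum the Euclidean lengths of each G1 segment: total = 15.60 mm.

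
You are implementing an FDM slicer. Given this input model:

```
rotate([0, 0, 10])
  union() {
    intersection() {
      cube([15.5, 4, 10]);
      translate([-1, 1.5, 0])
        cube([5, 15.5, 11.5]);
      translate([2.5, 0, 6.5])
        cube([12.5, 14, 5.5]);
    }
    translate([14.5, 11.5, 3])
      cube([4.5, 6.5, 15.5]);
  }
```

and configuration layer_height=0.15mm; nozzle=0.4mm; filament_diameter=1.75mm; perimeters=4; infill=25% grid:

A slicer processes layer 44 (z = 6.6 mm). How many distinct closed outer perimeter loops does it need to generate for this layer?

2

At z = 6.6 mm: the cube (footprint 15.5×4) is included at this height; the cube at (-1, 1.5) (footprint 5×15.5) is included at this height; the cube at (2.5, 0) is present — its section is the full 12.5×14 rectangle; After intersecting: the 5×15.5 cube at (-1, 1.5) partially overlaps the 15.5×4 cube; clipping to the common part keeps 10.00 mm²; the 12.5×14 cube at (2.5, 0) partially overlaps the running intersection; clipping to the common part keeps 3.75 mm² — 1 connected region; the 4.5×6.5 cube at (14.5, 11.5) contributes its full rectangle; Taking the union: the 2 present regions are separate (no shared area or edge), so areas and boundary lengths simply add and each stays a separate island — 2 connected regions; (rotated 10° about Z; rotation is an isometry so areas/perimeters/island counts are preserved). The result has 2 disconnected regions.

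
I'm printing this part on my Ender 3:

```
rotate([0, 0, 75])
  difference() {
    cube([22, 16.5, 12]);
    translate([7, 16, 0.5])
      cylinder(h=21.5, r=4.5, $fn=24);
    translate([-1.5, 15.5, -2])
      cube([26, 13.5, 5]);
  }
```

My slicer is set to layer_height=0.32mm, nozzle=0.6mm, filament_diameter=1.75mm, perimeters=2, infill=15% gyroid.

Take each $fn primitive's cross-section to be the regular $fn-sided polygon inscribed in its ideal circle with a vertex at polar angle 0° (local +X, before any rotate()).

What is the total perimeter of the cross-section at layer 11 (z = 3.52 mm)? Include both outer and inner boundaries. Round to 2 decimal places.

At z = 3.52 mm: the 22×16.5 cube contributes its full rectangle (perimeter 77.00 mm); the cylinder at (7, 16): section is a regular 24-gon, circumradius r=4.5 (perimeter = 2·24·4.500·sin(180°/24) = 28.19 mm); the cube at (-1.5, 15.5) does not reach this height (z outside [-2, 3]); After the difference (first − rest): starting from the 22×16.5 cube, the r=4.5 cylinder at (7, 16) partially overlaps it — only the 35.91 mm² overlap (of its 62.89 mm²) is removed, clipping the outline — boundary = 83.24 mm; (whole slice rotated 75° about Z — lengths, areas and connectivity unchanged). Overall, the cross-section is a single solid region. Total boundary length (outer) = 83.24 mm.

83.24 mm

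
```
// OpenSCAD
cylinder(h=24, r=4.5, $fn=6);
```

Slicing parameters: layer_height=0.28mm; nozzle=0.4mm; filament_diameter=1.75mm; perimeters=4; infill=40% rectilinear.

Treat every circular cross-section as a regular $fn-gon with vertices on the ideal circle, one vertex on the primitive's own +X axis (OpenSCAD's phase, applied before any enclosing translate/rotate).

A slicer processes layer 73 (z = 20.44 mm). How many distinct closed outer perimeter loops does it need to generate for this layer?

At z = 20.44 mm: the cylinder: section is a regular 6-gon, circumradius r=4.5. The result has 1 disconnected region.

1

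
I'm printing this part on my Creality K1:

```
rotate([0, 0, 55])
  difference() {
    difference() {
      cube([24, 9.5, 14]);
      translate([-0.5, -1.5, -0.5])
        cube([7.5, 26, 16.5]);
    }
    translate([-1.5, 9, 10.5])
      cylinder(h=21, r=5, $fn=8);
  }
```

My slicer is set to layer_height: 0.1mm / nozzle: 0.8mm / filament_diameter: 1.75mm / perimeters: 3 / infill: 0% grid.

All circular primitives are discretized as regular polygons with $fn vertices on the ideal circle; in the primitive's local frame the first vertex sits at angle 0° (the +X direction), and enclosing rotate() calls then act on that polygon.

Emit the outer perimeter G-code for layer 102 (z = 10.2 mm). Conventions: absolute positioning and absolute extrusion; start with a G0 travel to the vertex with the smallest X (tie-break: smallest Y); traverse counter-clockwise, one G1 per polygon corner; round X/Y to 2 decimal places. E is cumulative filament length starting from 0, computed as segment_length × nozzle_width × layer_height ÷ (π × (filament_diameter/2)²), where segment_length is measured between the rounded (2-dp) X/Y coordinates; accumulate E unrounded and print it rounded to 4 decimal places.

G0 X-3.77 Y11.18 Z10.20
G1 X4.02 Y5.73 E0.3162
G1 X13.77 Y19.66 E0.8817
G1 X5.98 Y25.11 E1.1979
G1 X-3.77 Y11.18 E1.7635

At z = 10.2 mm: the cube is present — its section is the full 24×9.5 rectangle; the cube at (-0.5, -1.5) (footprint 7.5×26) is included at this height; Subtracting the remaining from the first: starting from the 24×9.5 cube, the 7.5×26 cube at (-0.5, -1.5) partially overlaps it — only the 66.50 mm² overlap (of its 195.00 mm²) is removed, clipping the outline — 1 connected region; the cylinder at (-1.5, 9) is not intersected at this z (z outside [10.5, 31.5]); Subtracting the remaining from the first: none of the subtracted shapes is present at this height, so the result so far is unchanged — 1 connected region; (rotated 55° about Z; rotation is an isometry so areas/perimeters/island counts are preserved). The outline is a single polygon with 4 vertices. Extrusion per mm of travel: 0.8 × 0.1 / (π × 0.875²) = 0.033260. Accumulating E over each segment gives final E = 1.7635.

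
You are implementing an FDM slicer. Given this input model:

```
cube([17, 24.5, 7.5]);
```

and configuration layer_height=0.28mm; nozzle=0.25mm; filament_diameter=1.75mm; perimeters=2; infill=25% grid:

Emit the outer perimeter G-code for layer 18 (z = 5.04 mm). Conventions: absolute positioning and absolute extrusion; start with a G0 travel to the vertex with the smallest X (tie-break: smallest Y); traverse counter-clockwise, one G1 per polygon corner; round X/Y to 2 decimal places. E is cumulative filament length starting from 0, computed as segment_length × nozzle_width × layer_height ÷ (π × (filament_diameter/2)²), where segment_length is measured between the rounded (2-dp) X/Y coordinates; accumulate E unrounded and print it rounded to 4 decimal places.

At z = 5.04 mm: the 17×24.5 cube contributes its full rectangle. The outline is a single polygon with 4 vertices. Extrusion per mm of travel: 0.25 × 0.28 / (π × 0.875²) = 0.029103. Accumulating E over each segment gives final E = 2.4155.

G0 X0.00 Y0.00 Z5.04
G1 X17.00 Y0.00 E0.4947
G1 X17.00 Y24.50 E1.2078
G1 X0.00 Y24.50 E1.7025
G1 X0.00 Y0.00 E2.4155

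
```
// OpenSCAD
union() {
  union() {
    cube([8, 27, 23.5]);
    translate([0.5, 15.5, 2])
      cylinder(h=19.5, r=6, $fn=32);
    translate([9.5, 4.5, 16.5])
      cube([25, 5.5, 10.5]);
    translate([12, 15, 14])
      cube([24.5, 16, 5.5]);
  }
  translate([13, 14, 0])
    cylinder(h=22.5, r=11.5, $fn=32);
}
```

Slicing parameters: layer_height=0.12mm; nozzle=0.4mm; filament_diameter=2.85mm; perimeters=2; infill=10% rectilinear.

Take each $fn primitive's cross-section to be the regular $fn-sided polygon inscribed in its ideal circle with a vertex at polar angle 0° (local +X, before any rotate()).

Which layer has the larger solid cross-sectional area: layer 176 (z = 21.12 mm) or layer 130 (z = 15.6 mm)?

Layer 176 (z = 21.12): the cube (footprint 8×27) is included at this height (area 216.00 mm²); the r=6 cylinder at (0.5, 15.5) gives a regular 32-gon of circumradius 6 (constant along its height) (area = (32/2)·6.000²·sin(360°/32) = 112.37 mm²); the cube at (9.5, 4.5) (footprint 25×5.5) is included at this height (area 137.50 mm²); the cube at (12, 15) does not reach this height (z outside [14, 19.5]); Merging all regions: the regions partially overlap — summed areas 465.87 mm² minus the doubly-counted overlap 62.16 mm² gives 403.71 mm² — area = 403.71 mm²; the r=11.5 cylinder at (13, 14) gives a regular 32-gon of circumradius 11.5 (constant along its height) (area = (32/2)·11.500²·sin(360°/32) = 412.81 mm²); Combining (union): the regions partially overlap — summed areas 816.52 mm² minus the doubly-counted overlap 164.51 mm² gives 652.01 mm² — area = 652.01 mm². So its area = 652.01 mm². Layer 130 (z = 15.6): the cube is present — its section is the full 8×27 rectangle (area 216.00 mm²); the r=6 cylinder at (0.5, 15.5) contributes a regular 32-gon of circumradius 6 (area = (32/2)·6.000²·sin(360°/32) = 112.37 mm²); the cube at (9.5, 4.5) does not reach this height (z outside [16.5, 27]); the cube at (12, 15) (footprint 24.5×16) is included at this height (area 392.00 mm²); Merging all regions: the regions partially overlap — summed areas 720.37 mm² minus the doubly-counted overlap 62.16 mm² gives 658.21 mm² — area = 658.21 mm²; the r=11.5 cylinder at (13, 14) gives a regular 32-gon of circumradius 11.5 (constant along its height) (area = (32/2)·11.500²·sin(360°/32) = 412.81 mm²); Merging all regions: the regions partially overlap — summed areas 1071.02 mm² minus the doubly-counted overlap 197.71 mm² gives 873.31 mm² — area = 873.31 mm². So its area = 873.31 mm². Layer 130 is larger (873.31 vs 652.01 mm²).

layer 130 (z = 15.6 mm)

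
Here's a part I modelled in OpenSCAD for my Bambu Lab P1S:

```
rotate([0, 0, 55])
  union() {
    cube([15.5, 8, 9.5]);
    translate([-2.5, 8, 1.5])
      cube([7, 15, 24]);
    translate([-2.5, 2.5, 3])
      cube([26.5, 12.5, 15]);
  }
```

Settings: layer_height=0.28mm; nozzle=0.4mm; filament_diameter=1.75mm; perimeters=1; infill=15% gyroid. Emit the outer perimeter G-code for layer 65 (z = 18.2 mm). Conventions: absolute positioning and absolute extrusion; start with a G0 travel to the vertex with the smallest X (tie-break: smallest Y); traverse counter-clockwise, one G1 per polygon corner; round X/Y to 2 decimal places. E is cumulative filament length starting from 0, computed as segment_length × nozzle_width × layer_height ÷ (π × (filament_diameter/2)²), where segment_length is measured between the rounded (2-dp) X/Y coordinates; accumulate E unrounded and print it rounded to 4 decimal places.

At z = 18.2 mm: the cube is absent (z outside [0, 9.5]); the cube at (-2.5, 8) is present — its section is the full 7×15 rectangle; the cube at (-2.5, 2.5) does not reach this height (z outside [3, 18]); Taking the union: only the 7×15 cube at (-2.5, 8) is present, so the union is just that shape — 1 connected region; (whole slice rotated 55° about Z — lengths, areas and connectivity unchanged). The outline is a single polygon with 4 vertices. Extrusion per mm of travel: 0.4 × 0.28 / (π × 0.875²) = 0.046564. Accumulating E over each segment gives final E = 2.0488.

G0 X-20.27 Y11.14 Z18.20
G1 X-7.99 Y2.54 E0.6981
G1 X-3.97 Y8.27 E1.0240
G1 X-16.26 Y16.88 E1.7228
G1 X-20.27 Y11.14 E2.0488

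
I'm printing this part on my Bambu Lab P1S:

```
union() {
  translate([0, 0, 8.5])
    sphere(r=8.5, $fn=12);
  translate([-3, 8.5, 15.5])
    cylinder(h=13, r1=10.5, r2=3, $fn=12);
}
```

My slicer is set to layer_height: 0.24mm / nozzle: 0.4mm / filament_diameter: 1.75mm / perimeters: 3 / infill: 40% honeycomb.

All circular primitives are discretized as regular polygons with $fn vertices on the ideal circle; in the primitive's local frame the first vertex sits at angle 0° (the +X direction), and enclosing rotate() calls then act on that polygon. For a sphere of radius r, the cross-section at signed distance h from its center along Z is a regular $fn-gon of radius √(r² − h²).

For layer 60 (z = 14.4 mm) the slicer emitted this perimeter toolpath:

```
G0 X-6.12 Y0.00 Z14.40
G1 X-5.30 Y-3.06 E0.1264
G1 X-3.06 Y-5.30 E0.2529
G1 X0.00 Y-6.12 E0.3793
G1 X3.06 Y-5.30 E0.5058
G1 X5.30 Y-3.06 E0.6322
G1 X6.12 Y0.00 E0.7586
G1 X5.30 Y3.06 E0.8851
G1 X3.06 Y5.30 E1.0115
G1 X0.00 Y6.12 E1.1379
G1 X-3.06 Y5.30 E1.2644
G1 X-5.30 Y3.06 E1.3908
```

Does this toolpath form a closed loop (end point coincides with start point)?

Start point (G0): (-6.12, 0.00). End point (last G1): the path does not return to the start — open.

no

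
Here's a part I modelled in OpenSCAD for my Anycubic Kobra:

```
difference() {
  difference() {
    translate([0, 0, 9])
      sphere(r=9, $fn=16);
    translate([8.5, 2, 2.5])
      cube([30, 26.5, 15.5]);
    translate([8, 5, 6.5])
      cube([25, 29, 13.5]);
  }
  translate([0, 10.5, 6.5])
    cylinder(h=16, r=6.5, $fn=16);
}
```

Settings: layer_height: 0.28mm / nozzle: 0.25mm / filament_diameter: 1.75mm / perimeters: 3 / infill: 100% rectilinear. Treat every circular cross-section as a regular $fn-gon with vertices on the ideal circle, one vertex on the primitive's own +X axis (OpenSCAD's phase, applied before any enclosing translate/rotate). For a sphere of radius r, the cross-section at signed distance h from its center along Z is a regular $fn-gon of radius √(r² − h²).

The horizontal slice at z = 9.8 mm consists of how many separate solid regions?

1

At z = 9.8 mm: the sphere: section is a regular 16-gon, circumradius = √(r²−h²) = √(9²−0.8²) = 8.964; the cube at (8.5, 2) is present — its section is the full 30×26.5 rectangle; the cube at (8, 5) is present — its section is the full 25×29 rectangle; Taking the first minus the rest: starting from the r=9 sphere, the 30×26.5 cube at (8.5, 2) partially overlaps it — only the 0.01 mm² overlap (of its 795.00 mm²) is removed, clipping the outline; the 25×29 cube at (8, 5) misses the remaining region (no effect) — 1 connected region; the r=6.5 cylinder at (0, 10.5) gives a regular 16-gon of circumradius 6.5 (constant along its height); Taking the first minus the rest: starting from the result so far, the r=6.5 cylinder at (0, 10.5) partially overlaps it — only the 35.69 mm² overlap (of its 129.35 mm²) is removed, clipping the outline — 1 connected region. The result has 1 disconnected region.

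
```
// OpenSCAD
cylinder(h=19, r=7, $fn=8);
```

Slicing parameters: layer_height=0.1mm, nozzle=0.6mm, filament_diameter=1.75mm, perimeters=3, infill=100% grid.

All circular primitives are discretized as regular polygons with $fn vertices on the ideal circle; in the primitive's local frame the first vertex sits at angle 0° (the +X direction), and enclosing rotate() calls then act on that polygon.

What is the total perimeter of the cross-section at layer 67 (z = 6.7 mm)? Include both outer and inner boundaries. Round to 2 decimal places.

At z = 6.7 mm: the cylinder: section is a regular 8-gon, circumradius r=7 (perimeter = 2·8·7.000·sin(180°/8) = 42.86 mm). Overall, the cross-section is a single solid region. Total boundary length (outer) = 42.86 mm.

42.86 mm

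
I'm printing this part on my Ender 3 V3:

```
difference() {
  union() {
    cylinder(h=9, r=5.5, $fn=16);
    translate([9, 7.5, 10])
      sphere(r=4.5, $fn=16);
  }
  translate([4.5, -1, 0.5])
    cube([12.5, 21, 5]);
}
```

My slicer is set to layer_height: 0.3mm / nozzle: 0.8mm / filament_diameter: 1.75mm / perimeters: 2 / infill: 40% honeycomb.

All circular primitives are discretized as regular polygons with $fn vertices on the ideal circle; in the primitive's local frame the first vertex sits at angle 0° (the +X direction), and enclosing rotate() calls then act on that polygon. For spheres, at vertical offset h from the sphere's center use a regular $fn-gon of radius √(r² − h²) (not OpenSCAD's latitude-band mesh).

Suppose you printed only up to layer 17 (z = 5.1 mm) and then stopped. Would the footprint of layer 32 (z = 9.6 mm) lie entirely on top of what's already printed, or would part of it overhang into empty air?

part overhangs

Compare the two slices. At z = 5.1: the cylinder: section is a regular 16-gon, circumradius r=5.5 (area = (16/2)·5.500²·sin(360°/16) = 92.61 mm²); the sphere at (9, 7.5) is not intersected at this z (|z−center|=4.900 > r=4.5); Taking the union: only the r=5.5 cylinder is present, so the union is just that shape — area = 92.61 mm²; the 12.5×21 cube at (4.5, -1) contributes its full rectangle (area 262.50 mm²); Taking the first minus the rest: starting from that combined region (92.61 mm²), the 12.5×21 cube at (4.5, -1) partially overlaps it — only the 2.82 mm² overlap (of its 262.50 mm²) is removed, clipping the outline — area = 89.79 mm². At z = 9.6: the cylinder is absent (z outside [0, 9]); the r=4.5 sphere at (9, 7.5) contributes a regular 16-gon of circumradius √(4.5²−0.4²) = 4.482 (area = (16/2)·4.482²·sin(360°/16) = 61.50 mm²); Taking the union: only the r=4.5 sphere at (9, 7.5) is present, so the union is just that shape — area = 61.50 mm²; the cube at (4.5, -1) is not intersected at this z (z outside [0.5, 5.5]); Subtracting the remaining from the first: none of the subtracted shapes is present at this height, so the result so far is unchanged — area = 61.50 mm². Checking containment: at z = 9.6 the cross-section extends beyond the z = 5.1 cross-section by about 61.50 mm².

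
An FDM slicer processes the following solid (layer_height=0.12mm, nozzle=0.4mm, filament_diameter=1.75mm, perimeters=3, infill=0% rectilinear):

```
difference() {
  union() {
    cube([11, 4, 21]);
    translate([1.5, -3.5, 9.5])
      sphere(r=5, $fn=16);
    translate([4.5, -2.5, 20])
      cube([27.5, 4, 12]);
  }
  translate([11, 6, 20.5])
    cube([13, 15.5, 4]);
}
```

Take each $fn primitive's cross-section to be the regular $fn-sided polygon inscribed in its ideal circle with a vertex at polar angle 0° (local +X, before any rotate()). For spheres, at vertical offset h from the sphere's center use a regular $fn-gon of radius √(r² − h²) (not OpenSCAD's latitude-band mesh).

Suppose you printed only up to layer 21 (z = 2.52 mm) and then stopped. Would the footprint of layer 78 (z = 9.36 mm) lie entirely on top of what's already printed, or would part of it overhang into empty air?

Compare the two slices. At z = 2.52: the cube (footprint 11×4) is included at this height (area 44.00 mm²); the sphere at (1.5, -3.5) is absent (|z−center|=6.980 > r=5); the cube at (4.5, -2.5) does not reach this height (z outside [20, 32]); Combining (union): only the 11×4 cube is present, so the union is just that shape — area = 44.00 mm²; the cube at (11, 6) does not reach this height (z outside [20.5, 24.5]); Taking the first minus the rest: none of the subtracted shapes is present at this height, so the result so far is unchanged — area = 44.00 mm². At z = 9.36: the 11×4 cube contributes its full rectangle (area 44.00 mm²); the r=5 sphere at (1.5, -3.5) slices to a regular 16-gon of circumradius 4.998 (√(r²−h²) with h=0.14 from center) (area = (16/2)·4.998²·sin(360°/16) = 76.48 mm²); the cube at (4.5, -2.5) is absent (z outside [20, 32]); Combining (union): the regions partially overlap — summed areas 120.48 mm² minus the doubly-counted overlap 5.46 mm² gives 115.02 mm² — area = 115.02 mm²; the cube at (11, 6) does not reach this height (z outside [20.5, 24.5]); Taking the first minus the rest: none of the subtracted shapes is present at this height, so that combined region is unchanged — area = 115.02 mm². Checking containment: at z = 9.36 the cross-section extends beyond the z = 2.52 cross-section by about 71.02 mm².

part overhangs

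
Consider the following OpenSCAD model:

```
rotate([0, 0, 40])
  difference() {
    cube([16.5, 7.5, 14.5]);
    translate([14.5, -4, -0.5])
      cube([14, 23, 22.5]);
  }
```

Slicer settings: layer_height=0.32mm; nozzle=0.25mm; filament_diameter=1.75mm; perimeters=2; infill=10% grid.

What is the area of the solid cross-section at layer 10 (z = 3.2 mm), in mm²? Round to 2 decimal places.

At z = 3.2 mm: the 16.5×7.5 cube contributes its full rectangle (area 123.75 mm²); the 14×23 cube at (14.5, -4) contributes its full rectangle (area 322.00 mm²); Subtracting the remaining from the first: starting from the 16.5×7.5 cube (123.75 mm²), the 14×23 cube at (14.5, -4) partially overlaps it — only the 15.00 mm² overlap (of its 322.00 mm²) is removed, clipping the outline — area = 108.75 mm²; (rotated 40° about Z; rotation is an isometry so areas/perimeters/island counts are preserved). Overall, the cross-section is a single solid region. Net area = 108.75 mm².

108.75 mm²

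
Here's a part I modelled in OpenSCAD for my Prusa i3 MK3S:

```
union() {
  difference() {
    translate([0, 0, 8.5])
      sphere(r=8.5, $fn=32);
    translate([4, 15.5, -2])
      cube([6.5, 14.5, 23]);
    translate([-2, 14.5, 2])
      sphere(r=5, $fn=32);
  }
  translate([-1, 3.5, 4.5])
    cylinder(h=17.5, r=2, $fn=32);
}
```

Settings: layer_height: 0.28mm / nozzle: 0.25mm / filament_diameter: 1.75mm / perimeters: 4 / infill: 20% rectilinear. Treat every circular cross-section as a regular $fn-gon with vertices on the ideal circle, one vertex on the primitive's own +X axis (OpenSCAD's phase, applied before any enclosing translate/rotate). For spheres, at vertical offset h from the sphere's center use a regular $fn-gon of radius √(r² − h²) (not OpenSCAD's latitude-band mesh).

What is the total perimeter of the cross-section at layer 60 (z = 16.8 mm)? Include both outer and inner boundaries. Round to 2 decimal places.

21.66 mm

At z = 16.8 mm: the r=8.5 sphere contributes a regular 32-gon of circumradius √(8.5²−8.3²) = 1.833 (perimeter = 2·32·1.833·sin(180°/32) = 11.50 mm); the cube at (4, 15.5) is present — its section is the full 6.5×14.5 rectangle (perimeter 42.00 mm); the sphere at (-2, 14.5) is not intersected at this z (|z−center|=14.800 > r=5); Taking the first minus the rest: starting from the r=8.5 sphere, the 6.5×14.5 cube at (4, 15.5) misses the remaining region (no effect) — boundary = 11.50 mm; the r=2 cylinder at (-1, 3.5) gives a regular 32-gon of circumradius 2 (constant along its height) (perimeter = 2·32·2.000·sin(180°/32) = 12.55 mm); Taking the union: the regions partially overlap (shared area 0.14 mm²), so the edge portions inside another operand are dropped and the merged outline is re-measured after clipping — boundary = 21.66 mm. Overall, the cross-section is a single solid region. Total boundary length (outer) = 21.66 mm.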